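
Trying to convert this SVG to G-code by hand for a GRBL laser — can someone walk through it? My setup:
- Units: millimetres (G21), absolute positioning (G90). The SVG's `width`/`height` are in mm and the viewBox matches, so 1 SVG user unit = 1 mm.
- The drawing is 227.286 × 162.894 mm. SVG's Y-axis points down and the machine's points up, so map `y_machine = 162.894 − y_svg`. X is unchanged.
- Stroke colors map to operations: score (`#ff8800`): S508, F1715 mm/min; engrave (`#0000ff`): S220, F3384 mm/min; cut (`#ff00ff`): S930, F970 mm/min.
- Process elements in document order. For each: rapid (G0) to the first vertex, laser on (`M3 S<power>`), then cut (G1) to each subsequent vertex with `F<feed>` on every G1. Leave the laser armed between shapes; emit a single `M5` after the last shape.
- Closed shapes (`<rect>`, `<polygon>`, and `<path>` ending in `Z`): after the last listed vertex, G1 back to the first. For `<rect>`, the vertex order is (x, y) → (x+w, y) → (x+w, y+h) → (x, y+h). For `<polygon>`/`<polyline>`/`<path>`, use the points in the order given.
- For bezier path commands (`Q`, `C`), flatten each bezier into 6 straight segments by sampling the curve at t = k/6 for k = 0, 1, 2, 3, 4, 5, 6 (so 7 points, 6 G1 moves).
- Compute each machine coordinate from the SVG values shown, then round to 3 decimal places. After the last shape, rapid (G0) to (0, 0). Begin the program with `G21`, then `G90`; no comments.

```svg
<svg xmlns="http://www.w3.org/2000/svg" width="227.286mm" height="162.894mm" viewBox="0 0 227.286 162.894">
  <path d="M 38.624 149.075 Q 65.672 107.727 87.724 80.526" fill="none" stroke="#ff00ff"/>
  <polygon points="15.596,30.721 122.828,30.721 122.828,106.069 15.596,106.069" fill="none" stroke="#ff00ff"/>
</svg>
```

G21
G90
G0 X38.624 Y13.819
M3 S930
G1 X47.501 Y27.209 F970
G1 X56.101 Y39.812 F970
G1 X64.423 Y51.630 F970
G1 X72.468 Y62.662 F970
G1 X80.235 Y72.908 F970
G1 X87.724 Y82.368 F970
G0 X15.596 Y132.173
M3 S930
G1 X122.828 Y132.173 F970
G1 X122.828 Y56.825 F970
G1 X15.596 Y56.825 F970
G1 X15.596 Y132.173 F970
M5
G0 X0.000 Y0.000

Since the viewBox matches the mm dimensions, user units are millimetres directly. The only transform is the Y-flip y_m = 162.894 − y_svg.

Shape 1 is a quadratic bezier drawn with `<path>`. Its stroke #ff00ff means cut at S930, F970. After flipping Y the toolpath is (38.624,13.819) → (47.501,27.209) → (56.101,39.812) → (64.423,51.630) → (72.468,62.662) → (80.235,72.908) → (87.724,82.368).

Shape 2 is a rectangle drawn with `<polygon>`. Its stroke #ff00ff means cut at S930, F970. After flipping Y the toolpath is (15.596,132.173) → (122.828,132.173) → (122.828,56.825) → (15.596,56.825) → (15.596,132.173), returning to the start.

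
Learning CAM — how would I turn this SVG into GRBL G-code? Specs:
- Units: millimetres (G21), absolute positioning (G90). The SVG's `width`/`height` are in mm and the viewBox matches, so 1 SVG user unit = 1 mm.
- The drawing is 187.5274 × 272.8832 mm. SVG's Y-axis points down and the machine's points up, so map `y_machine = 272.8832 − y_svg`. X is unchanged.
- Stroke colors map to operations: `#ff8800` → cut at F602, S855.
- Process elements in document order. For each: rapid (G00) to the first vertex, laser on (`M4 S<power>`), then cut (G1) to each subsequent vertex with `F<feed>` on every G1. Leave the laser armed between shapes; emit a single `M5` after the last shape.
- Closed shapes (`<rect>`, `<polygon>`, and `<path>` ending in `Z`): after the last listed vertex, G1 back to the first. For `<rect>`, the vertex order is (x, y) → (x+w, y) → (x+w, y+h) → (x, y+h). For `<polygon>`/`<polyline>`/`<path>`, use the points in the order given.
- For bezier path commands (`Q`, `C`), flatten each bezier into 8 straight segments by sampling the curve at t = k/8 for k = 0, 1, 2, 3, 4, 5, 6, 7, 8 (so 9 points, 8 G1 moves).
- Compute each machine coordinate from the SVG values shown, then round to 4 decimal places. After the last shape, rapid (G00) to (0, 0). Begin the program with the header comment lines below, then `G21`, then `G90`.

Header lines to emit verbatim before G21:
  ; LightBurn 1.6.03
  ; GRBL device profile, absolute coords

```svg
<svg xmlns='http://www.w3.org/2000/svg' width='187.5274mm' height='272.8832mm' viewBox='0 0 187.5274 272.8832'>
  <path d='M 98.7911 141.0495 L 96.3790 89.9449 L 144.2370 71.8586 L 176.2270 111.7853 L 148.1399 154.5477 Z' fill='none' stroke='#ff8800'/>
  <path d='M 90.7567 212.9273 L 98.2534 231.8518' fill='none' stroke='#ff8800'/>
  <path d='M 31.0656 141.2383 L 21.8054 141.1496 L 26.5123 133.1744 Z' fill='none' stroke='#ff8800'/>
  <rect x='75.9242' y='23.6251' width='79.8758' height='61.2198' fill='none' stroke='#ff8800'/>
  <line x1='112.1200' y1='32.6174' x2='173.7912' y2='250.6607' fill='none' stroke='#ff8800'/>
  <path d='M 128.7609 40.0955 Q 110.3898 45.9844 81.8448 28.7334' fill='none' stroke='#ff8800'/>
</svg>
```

; LightBurn 1.6.03
; GRBL device profile, absolute coords
G21
G90
G00 X98.7911 Y131.8337
M4 S855
G1 X96.3790 Y182.9383 F602
G1 X144.2370 Y201.0246 F602
G1 X176.2270 Y161.0979 F602
G1 X148.1399 Y118.3355 F602
G1 X98.7911 Y131.8337 F602
G00 X90.7567 Y59.9559
M4 S855
G1 X98.2534 Y41.0314 F602
G00 X31.0656 Y131.6449
M4 S855
G1 X21.8054 Y131.7336 F602
G1 X26.5123 Y139.7088 F602
G1 X31.0656 Y131.6449 F602
G00 X75.9242 Y249.2581
M4 S855
G1 X155.8000 Y249.2581 F602
G1 X155.8000 Y188.0383 F602
G1 X75.9242 Y188.0383 F602
G1 X75.9242 Y249.2581 F602
G00 X112.1200 Y240.2658
M4 S855
G1 X173.7912 Y22.2225 F602
G00 X128.7609 Y232.7877
M4 S855
G1 X124.0092 Y231.6770 F602
G1 X118.9395 Y231.2895 F602
G1 X113.5519 Y231.6251 F602
G1 X107.8463 Y232.6838 F602
G1 X101.8228 Y234.4656 F602
G1 X95.4814 Y236.9705 F602
G1 X88.8221 Y240.1986 F602
G1 X81.8448 Y244.1498 F602
M5
G00 X0.0000 Y0.0000

Since the viewBox matches the mm dimensions, user units are millimetres directly. The only transform is the Y-flip y_m = 272.8832 − y_svg.

Shape 1 is a regular polygon drawn with `<path>`. Its stroke #ff8800 means cut at S855, F602. After flipping Y the toolpath is (98.7911,131.8337) → (96.3790,182.9383) → (144.2370,201.0246) → (176.2270,161.0979) → (148.1399,118.3355) → (98.7911,131.8337), returning to the start.

Shape 2 is a line segment drawn with `<path>`. Its stroke #ff8800 means cut at S855, F602. After flipping Y the toolpath is (90.7567,59.9559) → (98.2534,41.0314).

Shape 3 is a regular polygon drawn with `<path>`. Its stroke #ff8800 means cut at S855, F602. After flipping Y the toolpath is (31.0656,131.6449) → (21.8054,131.7336) → (26.5123,139.7088) → (31.0656,131.6449), returning to the start.

Shape 4 is a rectangle drawn with `<rect>`. Its stroke #ff8800 means cut at S855, F602. After flipping Y the toolpath is (75.9242,249.2581) → (155.8000,249.2581) → (155.8000,188.0383) → (75.9242,188.0383) → (75.9242,249.2581), returning to the start.

Shape 5 is a line segment drawn with `<line>`. Its stroke #ff8800 means cut at S855, F602. After flipping Y the toolpath is (112.1200,240.2658) → (173.7912,22.2225).

Shape 6 is a quadratic bezier drawn with `<path>`. Its stroke #ff8800 means cut at S855, F602. After flipping Y the toolpath is (128.7609,232.7877) → (124.0092,231.6770) → (118.9395,231.2895) → (113.5519,231.6251) → (107.8463,232.6838) → (101.8228,234.4656) → (95.4814,236.9705) → (88.8221,240.1986) → (81.8448,244.1498).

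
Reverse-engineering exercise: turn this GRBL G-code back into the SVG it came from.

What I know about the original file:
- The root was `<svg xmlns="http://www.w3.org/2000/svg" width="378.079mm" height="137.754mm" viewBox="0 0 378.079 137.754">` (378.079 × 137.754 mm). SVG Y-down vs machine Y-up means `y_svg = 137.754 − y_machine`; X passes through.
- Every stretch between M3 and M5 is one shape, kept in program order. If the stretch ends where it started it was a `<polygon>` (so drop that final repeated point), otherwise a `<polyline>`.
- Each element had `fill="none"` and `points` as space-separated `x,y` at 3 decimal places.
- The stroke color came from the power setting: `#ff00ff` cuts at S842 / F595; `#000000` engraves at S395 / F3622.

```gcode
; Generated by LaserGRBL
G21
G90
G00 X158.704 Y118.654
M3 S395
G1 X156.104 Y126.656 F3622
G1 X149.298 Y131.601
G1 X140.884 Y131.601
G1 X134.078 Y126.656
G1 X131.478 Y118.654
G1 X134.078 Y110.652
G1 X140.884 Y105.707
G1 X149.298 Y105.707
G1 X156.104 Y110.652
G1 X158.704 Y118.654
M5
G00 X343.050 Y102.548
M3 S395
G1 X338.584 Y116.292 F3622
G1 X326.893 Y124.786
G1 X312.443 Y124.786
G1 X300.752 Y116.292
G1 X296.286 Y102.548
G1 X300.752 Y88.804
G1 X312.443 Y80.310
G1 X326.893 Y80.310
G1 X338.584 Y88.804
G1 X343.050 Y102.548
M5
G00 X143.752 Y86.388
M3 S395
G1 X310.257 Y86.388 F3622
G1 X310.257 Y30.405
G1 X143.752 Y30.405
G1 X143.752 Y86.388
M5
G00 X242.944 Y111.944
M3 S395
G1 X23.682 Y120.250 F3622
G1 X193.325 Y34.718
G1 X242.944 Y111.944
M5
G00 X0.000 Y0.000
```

Each laser-on run becomes one SVG element. Flip Y back into SVG space with y_svg = 137.754 − y_machine. Every run uses S395, so all elements get stroke `#000000` (engrave).

Run 1: The run returns to its start, so emit a `<polygon>` with points (Y-flipped): 158.704,19.100 156.104,11.098 149.298,6.153 140.884,6.153 134.078,11.098 131.478,19.100 134.078,27.102 140.884,32.047 149.298,32.047 156.104,27.102.

Run 2: The run returns to its start, so emit a `<polygon>` with points (Y-flipped): 343.050,35.206 338.584,21.462 326.893,12.968 312.443,12.968 300.752,21.462 296.286,35.206 300.752,48.950 312.443,57.444 326.893,57.444 338.584,48.950.

Run 3: The run returns to its start, so emit a `<polygon>` with points (Y-flipped): 143.752,51.366 310.257,51.366 310.257,107.349 143.752,107.349.

Run 4: The run returns to its start, so emit a `<polygon>` with points (Y-flipped): 242.944,25.810 23.682,17.504 193.325,103.036.

<svg xmlns="http://www.w3.org/2000/svg" width="378.079mm" height="137.754mm" viewBox="0 0 378.079 137.754">
  <polygon points="158.704,19.100 156.104,11.098 149.298,6.153 140.884,6.153 134.078,11.098 131.478,19.100 134.078,27.102 140.884,32.047 149.298,32.047 156.104,27.102" fill="none" stroke="#000000"/>
  <polygon points="343.050,35.206 338.584,21.462 326.893,12.968 312.443,12.968 300.752,21.462 296.286,35.206 300.752,48.950 312.443,57.444 326.893,57.444 338.584,48.950" fill="none" stroke="#000000"/>
  <polygon points="143.752,51.366 310.257,51.366 310.257,107.349 143.752,107.349" fill="none" stroke="#000000"/>
  <polygon points="242.944,25.810 23.682,17.504 193.325,103.036" fill="none" stroke="#000000"/>
</svg>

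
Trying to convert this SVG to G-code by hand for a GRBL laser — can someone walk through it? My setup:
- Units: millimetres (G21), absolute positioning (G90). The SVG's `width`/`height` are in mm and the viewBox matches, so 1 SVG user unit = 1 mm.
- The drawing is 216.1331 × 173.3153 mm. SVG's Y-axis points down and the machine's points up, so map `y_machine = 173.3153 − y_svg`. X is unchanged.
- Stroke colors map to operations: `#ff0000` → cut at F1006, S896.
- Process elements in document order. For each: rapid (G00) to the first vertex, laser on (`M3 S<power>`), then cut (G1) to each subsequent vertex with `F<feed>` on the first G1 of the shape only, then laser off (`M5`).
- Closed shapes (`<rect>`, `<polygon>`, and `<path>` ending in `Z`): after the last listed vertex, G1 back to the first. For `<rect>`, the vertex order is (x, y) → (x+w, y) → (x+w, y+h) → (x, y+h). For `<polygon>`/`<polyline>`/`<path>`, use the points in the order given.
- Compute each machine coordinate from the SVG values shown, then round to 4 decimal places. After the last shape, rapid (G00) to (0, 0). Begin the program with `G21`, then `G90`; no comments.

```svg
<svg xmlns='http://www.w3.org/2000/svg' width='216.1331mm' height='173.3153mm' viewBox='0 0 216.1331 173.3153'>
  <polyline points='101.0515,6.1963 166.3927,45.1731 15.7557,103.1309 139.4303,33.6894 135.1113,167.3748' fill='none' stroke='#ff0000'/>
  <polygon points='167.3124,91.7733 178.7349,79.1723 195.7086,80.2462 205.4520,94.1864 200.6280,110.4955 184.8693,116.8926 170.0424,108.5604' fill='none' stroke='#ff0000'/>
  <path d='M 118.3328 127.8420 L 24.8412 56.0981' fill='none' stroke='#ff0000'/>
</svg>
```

1 u = 1 mm; y_m = 173.3153 − y.

[1] `<polyline>` open polyline, #ff0000→cut S896 F1006: (101.0515,167.1190) → (166.3927,128.1422) → (15.7557,70.1844) → (139.4303,139.6259) → (135.1113,5.9405)

[2] `<polygon>` regular polygon, #ff0000→cut S896 F1006: (167.3124,81.5420) → (178.7349,94.1430) → (195.7086,93.0691) → (205.4520,79.1289) → (200.6280,62.8198) → (184.8693,56.4227) → (170.0424,64.7549) → (167.3124,81.5420) (closed)

[3] `<path>` line segment, #ff0000→cut S896 F1006: (118.3328,45.4733) → (24.8412,117.2172)

G21
G90
G00 X101.0515 Y167.1190
M3 S896
G1 X166.3927 Y128.1422 F1006
G1 X15.7557 Y70.1844
G1 X139.4303 Y139.6259
G1 X135.1113 Y5.9405
M5
G00 X167.3124 Y81.5420
M3 S896
G1 X178.7349 Y94.1430 F1006
G1 X195.7086 Y93.0691
G1 X205.4520 Y79.1289
G1 X200.6280 Y62.8198
G1 X184.8693 Y56.4227
G1 X170.0424 Y64.7549
G1 X167.3124 Y81.5420
M5
G00 X118.3328 Y45.4733
M3 S896
G1 X24.8412 Y117.2172 F1006
M5
G00 X0.0000 Y0.0000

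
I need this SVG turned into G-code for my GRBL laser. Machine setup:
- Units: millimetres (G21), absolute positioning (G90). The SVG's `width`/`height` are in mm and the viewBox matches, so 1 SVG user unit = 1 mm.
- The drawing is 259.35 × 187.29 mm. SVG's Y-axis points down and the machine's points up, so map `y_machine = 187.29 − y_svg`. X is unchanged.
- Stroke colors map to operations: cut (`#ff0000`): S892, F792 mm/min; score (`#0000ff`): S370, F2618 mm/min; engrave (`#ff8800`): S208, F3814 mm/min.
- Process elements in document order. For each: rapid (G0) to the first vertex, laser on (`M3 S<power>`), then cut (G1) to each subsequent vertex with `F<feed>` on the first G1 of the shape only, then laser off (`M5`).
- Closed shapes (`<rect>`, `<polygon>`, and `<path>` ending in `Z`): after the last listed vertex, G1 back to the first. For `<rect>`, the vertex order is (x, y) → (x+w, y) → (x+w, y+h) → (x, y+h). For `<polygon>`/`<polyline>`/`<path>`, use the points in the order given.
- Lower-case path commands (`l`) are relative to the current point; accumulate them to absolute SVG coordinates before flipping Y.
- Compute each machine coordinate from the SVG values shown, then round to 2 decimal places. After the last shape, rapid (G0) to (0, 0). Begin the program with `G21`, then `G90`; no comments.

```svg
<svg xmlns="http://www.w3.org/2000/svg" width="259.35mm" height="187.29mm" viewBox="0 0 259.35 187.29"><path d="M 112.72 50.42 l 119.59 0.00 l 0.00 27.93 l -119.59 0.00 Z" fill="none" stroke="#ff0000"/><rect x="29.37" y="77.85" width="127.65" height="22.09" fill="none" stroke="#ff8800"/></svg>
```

G21
G90
G0 X112.72 Y136.87
M3 S892
G1 X232.31 Y136.87 F792
G1 X232.31 Y108.94
G1 X112.72 Y108.94
G1 X112.72 Y136.87
M5
G0 X29.37 Y109.44
M3 S208
G1 X157.02 Y109.44 F3814
G1 X157.02 Y87.35
G1 X29.37 Y87.35
G1 X29.37 Y109.44
M5
G0 X0.00 Y0.00

Since the viewBox matches the mm dimensions, user units are millimetres directly. The only transform is the Y-flip y_m = 187.29 − y_svg.

Shape 1 is a rectangle drawn with `<path>`. Its stroke #ff0000 means cut at S892, F792. After flipping Y the toolpath is (112.72,136.87) → (232.31,136.87) → (232.31,108.94) → (112.72,108.94) → (112.72,136.87), returning to the start.

Shape 2 is a rectangle drawn with `<rect>`. Its stroke #ff8800 means engrave at S208, F3814. After flipping Y the toolpath is (29.37,109.44) → (157.02,109.44) → (157.02,87.35) → (29.37,87.35) → (29.37,109.44), returning to the start.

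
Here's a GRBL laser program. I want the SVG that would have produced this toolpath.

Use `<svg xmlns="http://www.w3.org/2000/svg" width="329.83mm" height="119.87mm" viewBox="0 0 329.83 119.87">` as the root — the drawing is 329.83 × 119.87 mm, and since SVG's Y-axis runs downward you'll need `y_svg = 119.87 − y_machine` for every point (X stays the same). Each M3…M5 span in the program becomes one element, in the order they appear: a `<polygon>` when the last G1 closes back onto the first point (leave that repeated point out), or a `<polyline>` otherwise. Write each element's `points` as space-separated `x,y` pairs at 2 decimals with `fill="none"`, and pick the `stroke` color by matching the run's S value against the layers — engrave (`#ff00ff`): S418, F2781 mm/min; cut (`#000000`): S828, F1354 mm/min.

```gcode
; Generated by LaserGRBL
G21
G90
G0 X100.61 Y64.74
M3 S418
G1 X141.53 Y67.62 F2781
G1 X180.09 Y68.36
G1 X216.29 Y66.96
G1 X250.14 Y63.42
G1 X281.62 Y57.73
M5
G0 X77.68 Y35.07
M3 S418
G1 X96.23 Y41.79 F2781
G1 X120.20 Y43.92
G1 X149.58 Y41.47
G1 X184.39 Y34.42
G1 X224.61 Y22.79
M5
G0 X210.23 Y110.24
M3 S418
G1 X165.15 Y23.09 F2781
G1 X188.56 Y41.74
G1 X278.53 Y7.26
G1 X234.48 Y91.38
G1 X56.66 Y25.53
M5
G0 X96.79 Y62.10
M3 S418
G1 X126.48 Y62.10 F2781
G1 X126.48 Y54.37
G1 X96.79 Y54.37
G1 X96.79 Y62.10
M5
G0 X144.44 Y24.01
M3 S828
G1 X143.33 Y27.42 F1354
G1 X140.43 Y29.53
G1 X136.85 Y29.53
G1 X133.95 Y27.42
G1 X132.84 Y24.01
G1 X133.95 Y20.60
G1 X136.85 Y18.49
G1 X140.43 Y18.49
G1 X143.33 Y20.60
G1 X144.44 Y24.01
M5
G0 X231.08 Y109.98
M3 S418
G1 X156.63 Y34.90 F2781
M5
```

Machine Y-up, SVG Y-down with viewBox height 119.87, so y_svg = 119.87 − y_machine; X carries over.

Run 1: power S418 maps to stroke `#ff00ff` (engrave). The run is open, so emit a `<polyline>` with points (Y-flipped): 100.61,55.13 141.53,52.25 180.09,51.51 216.29,52.91 250.14,56.45 281.62,62.14.

Run 2: S418 ⇒ engrave layer `#ff00ff`. The run is open, so emit a `<polyline>` with points (Y-flipped): 77.68,84.80 96.23,78.08 120.20,75.95 149.58,78.40 184.39,85.45 224.61,97.08.

Run 3: the run's S418 means `#ff00ff` (engrave). The run is open, so emit a `<polyline>` with points (Y-flipped): 210.23,9.63 165.15,96.78 188.56,78.13 278.53,112.61 234.48,28.49 56.66,94.34.

Run 4: S418 ⇒ engrave layer `#ff00ff`. The run returns to its start, so emit a `<polygon>` with points (Y-flipped): 96.79,57.77 126.48,57.77 126.48,65.50 96.79,65.50.

Run 5: power S828 maps to stroke `#000000` (cut). The run returns to its start, so emit a `<polygon>` with points (Y-flipped): 144.44,95.86 143.33,92.45 140.43,90.34 136.85,90.34 133.95,92.45 132.84,95.86 133.95,99.27 136.85,101.38 140.43,101.38 143.33,99.27.

Run 6: power S418 maps to stroke `#ff00ff` (engrave). The run is open, so emit a `<polyline>` with points (Y-flipped): 231.08,9.89 156.63,84.97.

<svg xmlns="http://www.w3.org/2000/svg" width="329.83mm" height="119.87mm" viewBox="0 0 329.83 119.87">
  <polyline points="100.61,55.13 141.53,52.25 180.09,51.51 216.29,52.91 250.14,56.45 281.62,62.14" fill="none" stroke="#ff00ff"/>
  <polyline points="77.68,84.80 96.23,78.08 120.20,75.95 149.58,78.40 184.39,85.45 224.61,97.08" fill="none" stroke="#ff00ff"/>
  <polyline points="210.23,9.63 165.15,96.78 188.56,78.13 278.53,112.61 234.48,28.49 56.66,94.34" fill="none" stroke="#ff00ff"/>
  <polygon points="96.79,57.77 126.48,57.77 126.48,65.50 96.79,65.50" fill="none" stroke="#ff00ff"/>
  <polygon points="144.44,95.86 143.33,92.45 140.43,90.34 136.85,90.34 133.95,92.45 132.84,95.86 133.95,99.27 136.85,101.38 140.43,101.38 143.33,99.27" fill="none" stroke="#000000"/>
  <polyline points="231.08,9.89 156.63,84.97" fill="none" stroke="#ff00ff"/>
</svg>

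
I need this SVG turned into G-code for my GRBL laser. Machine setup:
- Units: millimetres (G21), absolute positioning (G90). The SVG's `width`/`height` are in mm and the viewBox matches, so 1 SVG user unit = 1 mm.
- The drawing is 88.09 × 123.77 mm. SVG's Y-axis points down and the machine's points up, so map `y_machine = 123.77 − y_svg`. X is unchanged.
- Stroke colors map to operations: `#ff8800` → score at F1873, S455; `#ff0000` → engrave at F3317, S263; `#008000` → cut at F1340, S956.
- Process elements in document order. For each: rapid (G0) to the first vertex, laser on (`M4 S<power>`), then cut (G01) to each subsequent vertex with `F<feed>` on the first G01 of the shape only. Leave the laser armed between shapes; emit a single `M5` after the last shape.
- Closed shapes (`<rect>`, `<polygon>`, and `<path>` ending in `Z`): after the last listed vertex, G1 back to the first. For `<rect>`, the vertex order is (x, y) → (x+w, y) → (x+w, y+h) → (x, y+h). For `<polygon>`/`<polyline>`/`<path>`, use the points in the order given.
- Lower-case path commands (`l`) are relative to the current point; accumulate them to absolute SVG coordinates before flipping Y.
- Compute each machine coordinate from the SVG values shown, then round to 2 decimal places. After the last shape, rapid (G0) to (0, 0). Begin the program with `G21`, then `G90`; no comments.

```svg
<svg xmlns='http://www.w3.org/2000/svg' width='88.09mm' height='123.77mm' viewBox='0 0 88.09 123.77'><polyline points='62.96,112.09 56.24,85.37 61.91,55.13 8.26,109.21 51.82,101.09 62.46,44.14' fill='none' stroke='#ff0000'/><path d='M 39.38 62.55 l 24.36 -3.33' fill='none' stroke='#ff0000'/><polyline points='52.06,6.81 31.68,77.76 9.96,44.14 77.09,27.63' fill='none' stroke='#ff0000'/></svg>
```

G21
G90
G0 X62.96 Y11.68
M4 S263
G01 X56.24 Y38.40 F3317
G01 X61.91 Y68.64
G01 X8.26 Y14.56
G01 X51.82 Y22.68
G01 X62.46 Y79.63
G0 X39.38 Y61.22
M4 S263
G01 X63.74 Y64.55 F3317
G0 X52.06 Y116.96
M4 S263
G01 X31.68 Y46.01 F3317
G01 X9.96 Y79.63
G01 X77.09 Y96.14
M5
G0 X0.00 Y0.00

viewBox `0 0 88.09 123.77` with mm width/height → 1 unit = 1 mm. Flip: y_m = 123.77 − y_svg.

**Shape 1** — `<polyline>` open polyline, stroke `#ff0000` → engrave (S263, F3317). Machine vertices: (62.96,11.68) → (56.24,38.40) → (61.91,68.64) → (8.26,14.56) → (51.82,22.68) → (62.46,79.63). Open path.

**Shape 2** — `<path>` line segment, stroke `#ff0000` → engrave (S263, F3317). Machine vertices: (39.38,61.22) → (63.74,64.55). Open path.

**Shape 3** — `<polyline>` open polyline, stroke `#ff0000` → engrave (S263, F3317). Machine vertices: (52.06,116.96) → (31.68,46.01) → (9.96,79.63) → (77.09,96.14). Open path.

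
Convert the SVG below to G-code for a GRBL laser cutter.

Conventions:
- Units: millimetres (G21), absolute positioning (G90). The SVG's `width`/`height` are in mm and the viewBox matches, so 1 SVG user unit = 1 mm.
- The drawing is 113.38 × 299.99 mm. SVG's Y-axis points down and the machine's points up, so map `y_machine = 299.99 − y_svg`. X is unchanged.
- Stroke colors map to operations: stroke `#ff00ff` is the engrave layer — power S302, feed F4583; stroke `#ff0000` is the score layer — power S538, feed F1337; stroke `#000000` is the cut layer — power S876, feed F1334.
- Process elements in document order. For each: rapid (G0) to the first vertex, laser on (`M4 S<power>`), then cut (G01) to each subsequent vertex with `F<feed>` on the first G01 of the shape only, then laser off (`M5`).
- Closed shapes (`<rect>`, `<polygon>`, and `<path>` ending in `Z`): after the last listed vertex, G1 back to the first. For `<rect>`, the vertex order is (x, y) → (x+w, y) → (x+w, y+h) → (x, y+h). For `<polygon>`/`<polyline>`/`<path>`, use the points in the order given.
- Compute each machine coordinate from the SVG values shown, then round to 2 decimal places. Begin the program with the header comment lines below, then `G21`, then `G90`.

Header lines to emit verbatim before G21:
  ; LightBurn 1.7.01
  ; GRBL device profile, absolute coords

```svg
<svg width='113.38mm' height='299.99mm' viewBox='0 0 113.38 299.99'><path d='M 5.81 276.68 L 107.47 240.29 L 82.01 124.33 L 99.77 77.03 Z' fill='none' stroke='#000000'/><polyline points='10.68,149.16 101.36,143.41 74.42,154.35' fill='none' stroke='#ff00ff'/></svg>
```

Since the viewBox matches the mm dimensions, user units are millimetres directly. The only transform is the Y-flip y_m = 299.99 − y_svg.

Shape 1 is a closed polygon drawn with `<path>`. Its stroke #000000 means cut at S876, F1334. After flipping Y the toolpath is (5.81,23.31) → (107.47,59.70) → (82.01,175.66) → (99.77,222.96) → (5.81,23.31), returning to the start.

Shape 2 is a open polyline drawn with `<polyline>`. Its stroke #ff00ff means engrave at S302, F4583. After flipping Y the toolpath is (10.68,150.83) → (101.36,156.58) → (74.42,145.64).

; LightBurn 1.7.01
; GRBL device profile, absolute coords
G21
G90
G0 X5.81 Y23.31
M4 S876
G01 X107.47 Y59.70 F1334
G01 X82.01 Y175.66
G01 X99.77 Y222.96
G01 X5.81 Y23.31
M5
G0 X10.68 Y150.83
M4 S302
G01 X101.36 Y156.58 F4583
G01 X74.42 Y145.64
M5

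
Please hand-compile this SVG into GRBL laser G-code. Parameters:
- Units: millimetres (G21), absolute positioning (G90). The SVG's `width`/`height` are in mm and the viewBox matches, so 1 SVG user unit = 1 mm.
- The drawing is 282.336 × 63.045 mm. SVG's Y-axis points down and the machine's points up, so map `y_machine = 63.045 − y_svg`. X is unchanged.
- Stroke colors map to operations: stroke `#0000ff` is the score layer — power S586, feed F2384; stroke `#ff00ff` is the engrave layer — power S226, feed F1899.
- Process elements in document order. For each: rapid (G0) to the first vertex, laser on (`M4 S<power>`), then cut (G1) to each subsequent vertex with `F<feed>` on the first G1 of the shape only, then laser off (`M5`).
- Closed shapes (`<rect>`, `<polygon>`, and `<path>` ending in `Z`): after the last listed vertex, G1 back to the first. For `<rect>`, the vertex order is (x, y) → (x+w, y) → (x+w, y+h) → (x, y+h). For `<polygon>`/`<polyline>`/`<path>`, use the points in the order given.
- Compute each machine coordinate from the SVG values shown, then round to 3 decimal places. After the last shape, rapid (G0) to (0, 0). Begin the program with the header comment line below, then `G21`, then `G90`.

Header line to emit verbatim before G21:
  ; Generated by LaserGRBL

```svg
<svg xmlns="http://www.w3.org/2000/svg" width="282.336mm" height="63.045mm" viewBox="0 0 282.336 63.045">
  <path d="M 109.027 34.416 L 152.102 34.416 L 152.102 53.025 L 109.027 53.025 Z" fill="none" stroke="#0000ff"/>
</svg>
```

1 u = 1 mm; y_m = 63.045 − y.

[1] `<path>` rectangle, #0000ff→score S586 F2384: (109.027,28.629) → (152.102,28.629) → (152.102,10.020) → (109.027,10.020) → (109.027,28.629) (closed)

; Generated by LaserGRBL
G21
G90
G0 X109.027 Y28.629
M4 S586
G1 X152.102 Y28.629 F2384
G1 X152.102 Y10.020
G1 X109.027 Y10.020
G1 X109.027 Y28.629
M5
G0 X0.000 Y0.000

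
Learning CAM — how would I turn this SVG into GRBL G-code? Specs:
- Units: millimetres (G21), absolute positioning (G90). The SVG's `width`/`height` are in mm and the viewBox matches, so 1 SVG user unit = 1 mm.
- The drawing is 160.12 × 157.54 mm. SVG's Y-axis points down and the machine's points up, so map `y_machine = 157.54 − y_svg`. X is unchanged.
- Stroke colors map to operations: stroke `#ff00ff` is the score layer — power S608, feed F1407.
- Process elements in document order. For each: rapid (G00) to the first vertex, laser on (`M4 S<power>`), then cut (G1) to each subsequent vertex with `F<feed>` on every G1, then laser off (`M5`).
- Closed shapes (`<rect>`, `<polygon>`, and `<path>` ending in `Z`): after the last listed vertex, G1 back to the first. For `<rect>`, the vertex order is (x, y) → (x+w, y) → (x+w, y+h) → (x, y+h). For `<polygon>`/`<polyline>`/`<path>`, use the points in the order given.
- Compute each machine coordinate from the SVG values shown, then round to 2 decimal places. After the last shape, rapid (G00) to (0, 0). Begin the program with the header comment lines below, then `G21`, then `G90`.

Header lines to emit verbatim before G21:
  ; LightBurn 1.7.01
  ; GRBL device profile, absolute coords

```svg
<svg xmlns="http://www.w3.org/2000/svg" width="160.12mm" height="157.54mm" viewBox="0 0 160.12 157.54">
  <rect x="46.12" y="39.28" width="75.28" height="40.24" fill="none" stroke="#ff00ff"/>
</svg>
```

1 u = 1 mm; y_m = 157.54 − y.

[1] `<rect>` rectangle, #ff00ff→score S608 F1407: (46.12,118.26) → (121.40,118.26) → (121.40,78.02) → (46.12,78.02) → (46.12,118.26) (closed)

; LightBurn 1.7.01
; GRBL device profile, absolute coords
G21
G90
G00 X46.12 Y118.26
M4 S608
G1 X121.40 Y118.26 F1407
G1 X121.40 Y78.02 F1407
G1 X46.12 Y78.02 F1407
G1 X46.12 Y118.26 F1407
M5
G00 X0.00 Y0.00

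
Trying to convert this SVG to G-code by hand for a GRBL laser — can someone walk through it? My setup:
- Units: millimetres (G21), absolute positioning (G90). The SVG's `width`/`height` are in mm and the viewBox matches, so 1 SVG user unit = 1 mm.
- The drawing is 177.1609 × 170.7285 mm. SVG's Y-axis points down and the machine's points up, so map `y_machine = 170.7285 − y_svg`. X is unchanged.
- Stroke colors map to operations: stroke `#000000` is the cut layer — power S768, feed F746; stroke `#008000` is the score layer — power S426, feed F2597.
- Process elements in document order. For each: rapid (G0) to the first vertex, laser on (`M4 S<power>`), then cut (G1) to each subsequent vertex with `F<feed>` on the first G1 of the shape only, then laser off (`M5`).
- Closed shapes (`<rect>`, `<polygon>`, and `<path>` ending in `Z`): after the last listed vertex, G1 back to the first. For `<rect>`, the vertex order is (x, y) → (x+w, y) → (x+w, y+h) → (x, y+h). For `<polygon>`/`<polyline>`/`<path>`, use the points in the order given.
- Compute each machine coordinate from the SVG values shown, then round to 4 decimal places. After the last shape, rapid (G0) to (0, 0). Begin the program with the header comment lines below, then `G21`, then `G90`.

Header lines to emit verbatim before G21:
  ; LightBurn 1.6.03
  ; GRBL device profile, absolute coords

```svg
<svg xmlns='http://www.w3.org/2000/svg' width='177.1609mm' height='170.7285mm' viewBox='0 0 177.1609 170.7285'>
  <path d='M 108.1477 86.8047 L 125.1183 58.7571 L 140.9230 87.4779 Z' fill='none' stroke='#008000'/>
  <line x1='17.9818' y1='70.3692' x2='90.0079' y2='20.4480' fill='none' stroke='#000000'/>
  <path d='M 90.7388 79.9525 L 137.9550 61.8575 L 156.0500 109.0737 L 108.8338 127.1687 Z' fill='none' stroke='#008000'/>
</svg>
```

; LightBurn 1.6.03
; GRBL device profile, absolute coords
G21
G90
G0 X108.1477 Y83.9238
M4 S426
G1 X125.1183 Y111.9714 F2597
G1 X140.9230 Y83.2506
G1 X108.1477 Y83.9238
M5
G0 X17.9818 Y100.3593
M4 S768
G1 X90.0079 Y150.2805 F746
M5
G0 X90.7388 Y90.7760
M4 S426
G1 X137.9550 Y108.8710 F2597
G1 X156.0500 Y61.6548
G1 X108.8338 Y43.5598
G1 X90.7388 Y90.7760
M5
G0 X0.0000 Y0.0000

viewBox `0 0 177.1609 170.7285` with mm width/height → 1 unit = 1 mm. Flip: y_m = 170.7285 − y_svg.

**Shape 1** — `<path>` regular polygon, stroke `#008000` → score (S426, F2597). Machine vertices: (108.1477,83.9238) → (125.1183,111.9714) → (140.9230,83.2506) → (108.1477,83.9238). Closed: final G1 returns to the first vertex.

**Shape 2** — `<line>` line segment, stroke `#000000` → cut (S768, F746). Machine vertices: (17.9818,100.3593) → (90.0079,150.2805). Open path.

**Shape 3** — `<path>` regular polygon, stroke `#008000` → score (S426, F2597). Machine vertices: (90.7388,90.7760) → (137.9550,108.8710) → (156.0500,61.6548) → (108.8338,43.5598) → (90.7388,90.7760). Closed: final G1 returns to the first vertex.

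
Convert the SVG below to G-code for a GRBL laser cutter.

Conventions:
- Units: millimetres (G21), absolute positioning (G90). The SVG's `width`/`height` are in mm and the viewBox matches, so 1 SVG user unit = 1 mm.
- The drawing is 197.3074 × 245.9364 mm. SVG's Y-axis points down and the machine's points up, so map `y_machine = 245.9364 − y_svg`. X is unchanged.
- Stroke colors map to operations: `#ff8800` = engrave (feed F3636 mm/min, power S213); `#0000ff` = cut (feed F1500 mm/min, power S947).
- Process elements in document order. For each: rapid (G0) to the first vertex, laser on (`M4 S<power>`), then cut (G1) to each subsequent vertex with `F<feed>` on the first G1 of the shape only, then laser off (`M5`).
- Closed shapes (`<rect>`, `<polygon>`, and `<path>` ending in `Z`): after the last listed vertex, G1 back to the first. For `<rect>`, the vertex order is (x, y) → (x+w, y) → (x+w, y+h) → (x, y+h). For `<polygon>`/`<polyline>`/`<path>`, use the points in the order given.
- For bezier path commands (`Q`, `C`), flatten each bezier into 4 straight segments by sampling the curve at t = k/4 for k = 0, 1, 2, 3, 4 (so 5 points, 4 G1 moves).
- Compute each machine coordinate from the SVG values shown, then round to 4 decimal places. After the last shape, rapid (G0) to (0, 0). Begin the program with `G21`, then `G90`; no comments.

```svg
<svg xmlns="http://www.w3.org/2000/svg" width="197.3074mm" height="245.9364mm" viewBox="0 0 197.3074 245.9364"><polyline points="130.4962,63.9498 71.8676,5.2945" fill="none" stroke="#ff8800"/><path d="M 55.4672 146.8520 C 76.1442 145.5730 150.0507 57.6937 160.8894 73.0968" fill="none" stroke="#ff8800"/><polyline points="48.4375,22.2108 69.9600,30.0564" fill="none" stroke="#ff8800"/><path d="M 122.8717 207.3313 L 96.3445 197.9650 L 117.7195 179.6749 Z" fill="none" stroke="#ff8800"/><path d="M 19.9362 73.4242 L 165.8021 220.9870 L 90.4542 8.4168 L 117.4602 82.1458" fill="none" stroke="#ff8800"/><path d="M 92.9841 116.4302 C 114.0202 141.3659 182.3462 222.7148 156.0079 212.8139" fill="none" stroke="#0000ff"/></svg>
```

G21
G90
G0 X130.4962 Y181.9866
M4 S213
G1 X71.8676 Y240.6419 F3636
M5
G0 X55.4672 Y99.0844
M4 S213
G1 X79.1383 Y113.3143 F3636
G1 X111.8677 Y142.2178
G1 X142.7523 Y167.9934
G1 X160.8894 Y172.8396
M5
G0 X48.4375 Y223.7256
M4 S213
G1 X69.9600 Y215.8800 F3636
M5
G0 X122.8717 Y38.6051
M4 S213
G1 X96.3445 Y47.9714 F3636
G1 X117.7195 Y66.2615
G1 X122.8717 Y38.6051
M5
G0 X19.9362 Y172.5122
M4 S213
G1 X165.8021 Y24.9494 F3636
G1 X90.4542 Y237.5196
G1 X117.4602 Y163.7906
M5
G0 X92.9841 Y129.5062
M4 S947
G1 X115.4100 Y102.5342 F1500
G1 X142.2614 Y68.2506
G1 X160.2301 Y40.4989
G1 X156.0079 Y33.1225
M5
G0 X0.0000 Y0.0000

Since the viewBox matches the mm dimensions, user units are millimetres directly. The only transform is the Y-flip y_m = 245.9364 − y_svg.

Shape 1 is a line segment drawn with `<polyline>`. Its stroke #ff8800 means engrave at S213, F3636. After flipping Y the toolpath is (130.4962,181.9866) → (71.8676,240.6419).

Shape 2 is a cubic bezier drawn with `<path>`. Its stroke #ff8800 means engrave at S213, F3636. After flipping Y the toolpath is (55.4672,99.0844) → (79.1383,113.3143) → (111.8677,142.2178) → (142.7523,167.9934) → (160.8894,172.8396).

Shape 3 is a line segment drawn with `<polyline>`. Its stroke #ff8800 means engrave at S213, F3636. After flipping Y the toolpath is (48.4375,223.7256) → (69.9600,215.8800).

Shape 4 is a regular polygon drawn with `<path>`. Its stroke #ff8800 means engrave at S213, F3636. After flipping Y the toolpath is (122.8717,38.6051) → (96.3445,47.9714) → (117.7195,66.2615) → (122.8717,38.6051), returning to the start.

Shape 5 is a open polyline drawn with `<path>`. Its stroke #ff8800 means engrave at S213, F3636. After flipping Y the toolpath is (19.9362,172.5122) → (165.8021,24.9494) → (90.4542,237.5196) → (117.4602,163.7906).

Shape 6 is a cubic bezier drawn with `<path>`. Its stroke #0000ff means cut at S947, F1500. After flipping Y the toolpath is (92.9841,129.5062) → (115.4100,102.5342) → (142.2614,68.2506) → (160.2301,40.4989) → (156.0079,33.1225).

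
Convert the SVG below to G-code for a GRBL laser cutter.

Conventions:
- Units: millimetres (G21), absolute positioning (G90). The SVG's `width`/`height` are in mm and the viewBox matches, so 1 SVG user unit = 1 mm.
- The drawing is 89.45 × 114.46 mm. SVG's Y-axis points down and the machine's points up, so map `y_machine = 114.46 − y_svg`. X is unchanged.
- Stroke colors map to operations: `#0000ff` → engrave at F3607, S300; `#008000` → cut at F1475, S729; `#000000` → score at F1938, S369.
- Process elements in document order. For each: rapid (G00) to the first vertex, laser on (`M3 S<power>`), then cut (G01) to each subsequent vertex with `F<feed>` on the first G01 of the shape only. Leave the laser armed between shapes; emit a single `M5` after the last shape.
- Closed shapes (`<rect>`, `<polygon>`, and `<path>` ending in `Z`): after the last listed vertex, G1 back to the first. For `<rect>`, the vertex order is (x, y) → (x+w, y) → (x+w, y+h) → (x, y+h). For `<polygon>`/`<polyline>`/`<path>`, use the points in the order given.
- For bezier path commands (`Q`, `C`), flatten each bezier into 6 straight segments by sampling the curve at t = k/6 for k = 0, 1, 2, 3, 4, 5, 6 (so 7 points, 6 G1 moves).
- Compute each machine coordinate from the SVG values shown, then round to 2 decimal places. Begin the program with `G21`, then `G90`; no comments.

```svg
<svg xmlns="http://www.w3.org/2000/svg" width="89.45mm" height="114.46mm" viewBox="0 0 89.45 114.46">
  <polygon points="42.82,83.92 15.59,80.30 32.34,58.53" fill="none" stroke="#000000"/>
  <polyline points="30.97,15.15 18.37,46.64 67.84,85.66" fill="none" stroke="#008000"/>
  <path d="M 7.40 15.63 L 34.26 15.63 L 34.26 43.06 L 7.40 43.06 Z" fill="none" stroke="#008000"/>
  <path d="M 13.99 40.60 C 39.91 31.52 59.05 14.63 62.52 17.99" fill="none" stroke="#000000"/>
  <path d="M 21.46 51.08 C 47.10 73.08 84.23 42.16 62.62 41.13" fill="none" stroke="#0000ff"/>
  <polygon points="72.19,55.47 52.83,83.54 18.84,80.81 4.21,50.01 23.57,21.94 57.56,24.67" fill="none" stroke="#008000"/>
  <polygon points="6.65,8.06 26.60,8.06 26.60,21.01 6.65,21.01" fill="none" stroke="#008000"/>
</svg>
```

viewBox `0 0 89.45 114.46` with mm width/height → 1 unit = 1 mm. Flip: y_m = 114.46 − y_svg.

**Shape 1** — `<polygon>` regular polygon, stroke `#000000` → score (S369, F1938). Machine vertices: (42.82,30.54) → (15.59,34.16) → (32.34,55.93) → (42.82,30.54). Closed: final G1 returns to the first vertex.

**Shape 2** — `<polyline>` open polyline, stroke `#008000` → cut (S729, F1475). Machine vertices: (30.97,99.31) → (18.37,67.82) → (67.84,28.80). Open path.

**Shape 3** — `<path>` rectangle, stroke `#008000` → cut (S729, F1475). Machine vertices: (7.40,98.83) → (34.26,98.83) → (34.26,71.40) → (7.40,71.40) → (7.40,98.83). Closed: final G1 returns to the first vertex.

**Shape 4** — `<path>` cubic bezier, stroke `#000000` → score (S369, F1938). Control points (SVG): P0=(13.99,40.60), P1=(39.91,31.52), P2=(59.05,14.63), P3=(62.52,17.99); sampled at t=k/6. Machine vertices: (13.99,73.86) → (26.34,78.92) → (37.32,84.50) → (46.67,89.83) → (54.16,94.12) → (59.52,96.59) → (62.52,96.47). Open path.

**Shape 5** — `<path>` cubic bezier, stroke `#0000ff` → engrave (S300, F3607). Control points (SVG): P0=(21.46,51.08), P1=(47.10,73.08), P2=(84.23,42.16), P3=(62.62,41.13); sampled at t=k/6. Machine vertices: (21.46,63.38) → (34.91,56.41) → (48.33,55.95) → (59.76,59.72) → (67.25,65.40) → (68.86,70.71) → (62.62,73.33). Open path.

**Shape 6** — `<polygon>` regular polygon, stroke `#008000` → cut (S729, F1475). Machine vertices: (72.19,58.99) → (52.83,30.92) → (18.84,33.65) → (4.21,64.45) → (23.57,92.52) → (57.56,89.79) → (72.19,58.99). Closed: final G1 returns to the first vertex.

**Shape 7** — `<polygon>` rectangle, stroke `#008000` → cut (S729, F1475). Machine vertices: (6.65,106.40) → (26.60,106.40) → (26.60,93.45) → (6.65,93.45) → (6.65,106.40). Closed: final G1 returns to the first vertex.

G21
G90
G00 X42.82 Y30.54
M3 S369
G01 X15.59 Y34.16 F1938
G01 X32.34 Y55.93
G01 X42.82 Y30.54
G00 X30.97 Y99.31
M3 S729
G01 X18.37 Y67.82 F1475
G01 X67.84 Y28.80
G00 X7.40 Y98.83
M3 S729
G01 X34.26 Y98.83 F1475
G01 X34.26 Y71.40
G01 X7.40 Y71.40
G01 X7.40 Y98.83
G00 X13.99 Y73.86
M3 S369
G01 X26.34 Y78.92 F1938
G01 X37.32 Y84.50
G01 X46.67 Y89.83
G01 X54.16 Y94.12
G01 X59.52 Y96.59
G01 X62.52 Y96.47
G00 X21.46 Y63.38
M3 S300
G01 X34.91 Y56.41 F3607
G01 X48.33 Y55.95
G01 X59.76 Y59.72
G01 X67.25 Y65.40
G01 X68.86 Y70.71
G01 X62.62 Y73.33
G00 X72.19 Y58.99
M3 S729
G01 X52.83 Y30.92 F1475
G01 X18.84 Y33.65
G01 X4.21 Y64.45
G01 X23.57 Y92.52
G01 X57.56 Y89.79
G01 X72.19 Y58.99
G00 X6.65 Y106.40
M3 S729
G01 X26.60 Y106.40 F1475
G01 X26.60 Y93.45
G01 X6.65 Y93.45
G01 X6.65 Y106.40
M5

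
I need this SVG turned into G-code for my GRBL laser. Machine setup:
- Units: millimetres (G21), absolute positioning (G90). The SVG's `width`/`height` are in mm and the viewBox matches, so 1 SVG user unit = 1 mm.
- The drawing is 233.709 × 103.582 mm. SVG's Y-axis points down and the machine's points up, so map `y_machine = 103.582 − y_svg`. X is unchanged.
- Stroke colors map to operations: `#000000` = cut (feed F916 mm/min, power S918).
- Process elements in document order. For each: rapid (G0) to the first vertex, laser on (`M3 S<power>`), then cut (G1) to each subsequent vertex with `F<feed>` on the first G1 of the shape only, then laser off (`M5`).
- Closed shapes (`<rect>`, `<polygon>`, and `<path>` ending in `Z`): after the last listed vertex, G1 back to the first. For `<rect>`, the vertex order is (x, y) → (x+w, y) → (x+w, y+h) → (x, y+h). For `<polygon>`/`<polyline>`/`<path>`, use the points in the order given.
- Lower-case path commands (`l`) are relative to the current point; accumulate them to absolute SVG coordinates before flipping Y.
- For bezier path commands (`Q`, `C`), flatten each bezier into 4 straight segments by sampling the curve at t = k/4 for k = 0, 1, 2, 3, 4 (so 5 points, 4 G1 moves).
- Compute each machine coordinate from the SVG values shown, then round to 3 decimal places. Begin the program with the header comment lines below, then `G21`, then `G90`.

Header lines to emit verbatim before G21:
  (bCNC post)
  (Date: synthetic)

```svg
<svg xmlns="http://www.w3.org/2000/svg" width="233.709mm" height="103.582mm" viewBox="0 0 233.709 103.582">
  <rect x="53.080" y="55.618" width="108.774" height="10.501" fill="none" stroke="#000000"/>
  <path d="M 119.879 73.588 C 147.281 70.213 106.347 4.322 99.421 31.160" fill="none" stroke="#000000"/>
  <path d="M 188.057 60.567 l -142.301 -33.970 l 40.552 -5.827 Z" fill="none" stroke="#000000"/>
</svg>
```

(bCNC post)
(Date: synthetic)
G21
G90
G0 X53.080 Y47.964
M3 S918
G1 X161.854 Y47.964 F916
G1 X161.854 Y37.463
G1 X53.080 Y37.463
G1 X53.080 Y47.964
M5
G0 X119.879 Y29.994
M3 S918
G1 X129.217 Y41.821 F916
G1 X122.523 Y62.538
G1 X109.393 Y77.590
G1 X99.421 Y72.422
M5
G0 X188.057 Y43.015
M3 S918
G1 X45.756 Y76.985 F916
G1 X86.308 Y82.812
G1 X188.057 Y43.015
M5

viewBox `0 0 233.709 103.582` with mm width/height → 1 unit = 1 mm. Flip: y_m = 103.582 − y_svg.

**Shape 1** — `<rect>` rectangle, stroke `#000000` → cut (S918, F916). Machine vertices: (53.080,47.964) → (161.854,47.964) → (161.854,37.463) → (53.080,37.463) → (53.080,47.964). Closed: final G1 returns to the first vertex.

**Shape 2** — `<path>` cubic bezier, stroke `#000000` → cut (S918, F916). Control points (SVG): P0=(119.879,73.588), P1=(147.281,70.213), P2=(106.347,4.322), P3=(99.421,31.160); sampled at t=k/4. Machine vertices: (119.879,29.994) → (129.217,41.821) → (122.523,62.538) → (109.393,77.590) → (99.421,72.422). Open path.

**Shape 3** — `<path>` closed polygon, stroke `#000000` → cut (S918, F916). Machine vertices: (188.057,43.015) → (45.756,76.985) → (86.308,82.812) → (188.057,43.015). Closed: final G1 returns to the first vertex.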